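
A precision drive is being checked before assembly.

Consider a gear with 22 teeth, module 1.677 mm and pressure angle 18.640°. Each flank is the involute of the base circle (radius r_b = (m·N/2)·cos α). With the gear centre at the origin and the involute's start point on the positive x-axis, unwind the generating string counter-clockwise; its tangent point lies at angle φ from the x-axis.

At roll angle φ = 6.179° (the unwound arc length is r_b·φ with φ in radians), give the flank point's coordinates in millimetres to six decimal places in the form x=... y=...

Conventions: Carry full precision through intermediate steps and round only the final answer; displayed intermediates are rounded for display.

x=17.580722 y=0.007299

recognized (one wheel, involute flank): single-mesh tooth geometry, m = 1.677, N = 22
pitch radius r_p = m·N/2 = 1.677·22/2 = 18.447000
base radius r_b = r_p·cos α = 18.447000·cos 18.640° = 17.479372
roll angle φ = 6.179° = 0.10784389 rad
x = r_b·(cos φ + φ·sin φ) = 17.580722
y = r_b·(sin φ − φ·cos φ) = 0.007299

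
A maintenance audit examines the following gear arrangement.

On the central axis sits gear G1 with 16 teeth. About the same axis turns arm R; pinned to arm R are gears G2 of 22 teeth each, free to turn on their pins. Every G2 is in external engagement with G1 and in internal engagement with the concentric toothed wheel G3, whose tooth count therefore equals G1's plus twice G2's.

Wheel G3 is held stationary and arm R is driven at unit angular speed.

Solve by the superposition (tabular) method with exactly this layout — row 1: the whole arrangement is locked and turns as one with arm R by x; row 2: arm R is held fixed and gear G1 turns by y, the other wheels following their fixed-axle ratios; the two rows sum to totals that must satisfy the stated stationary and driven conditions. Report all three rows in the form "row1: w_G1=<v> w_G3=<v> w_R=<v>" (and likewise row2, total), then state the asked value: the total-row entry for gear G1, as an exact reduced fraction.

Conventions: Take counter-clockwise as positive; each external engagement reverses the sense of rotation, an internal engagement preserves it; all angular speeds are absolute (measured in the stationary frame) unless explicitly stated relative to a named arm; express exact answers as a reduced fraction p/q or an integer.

planetary set (16T centre, 22T on arm, 60T internal) — Willis relation
superposition row 1 [locked train]: every member turns x
row 2: sun turns y, ring = −(16/60)·y, arm 0
boundary: total ω_ring = x − (16/60)·y = 0 and total ω_arm = x = 1  ⇒  y = 15/4, x = 1
row 2 ring = −(16/60)·15/4 = -1
totals (row 1 + row 2): sun 1 + 15/4 = 19/4, ring 1 + (-1) = 0, arm 1 + 0 = 1
asked cell (total, sun) = 19/4

row1: w_G1=1 w_G3=1 w_R=1
row2: w_G1=15/4 w_G3=-1 w_R=0
total: w_G1=19/4 w_G3=0 w_R=1
asked value: 19/4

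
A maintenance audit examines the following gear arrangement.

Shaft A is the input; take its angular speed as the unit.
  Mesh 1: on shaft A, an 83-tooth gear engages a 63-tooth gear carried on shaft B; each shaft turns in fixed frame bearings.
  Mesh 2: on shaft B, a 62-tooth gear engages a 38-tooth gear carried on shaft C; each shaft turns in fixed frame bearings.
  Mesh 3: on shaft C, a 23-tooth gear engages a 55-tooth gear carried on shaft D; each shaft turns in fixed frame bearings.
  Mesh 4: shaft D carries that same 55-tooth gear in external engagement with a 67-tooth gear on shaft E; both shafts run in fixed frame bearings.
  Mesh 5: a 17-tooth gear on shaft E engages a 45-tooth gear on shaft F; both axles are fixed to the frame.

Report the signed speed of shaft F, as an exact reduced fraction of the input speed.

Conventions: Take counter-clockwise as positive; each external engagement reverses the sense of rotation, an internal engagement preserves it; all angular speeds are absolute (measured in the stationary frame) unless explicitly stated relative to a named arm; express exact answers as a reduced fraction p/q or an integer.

5-mesh fixed-axis compound train (all bearings frame-fixed)
mesh 1 [83T→63T]: |ω|/ω_in = 1×83/63 = 83/63, sense flips to −
mesh 2 [62T→38T]: |ω|/ω_in = (83/63)×62/38 = 2573/1197, sense flips to +
mesh 3 [23T→55T]: |ω|/ω_in = (2573/1197)×23/55 = 59179/65835, sense flips to −
mesh 4 [55T→67T]: |ω|/ω_in = (59179/65835)×55/67 = 59179/80199, sense flips to +
mesh 5 [17T→45T]: |ω|/ω_in = (59179/80199)×17/45 = 1006043/3608955, sense flips to −
signed output speed (× input speed) = -1006043/3608955

-1006043/3608955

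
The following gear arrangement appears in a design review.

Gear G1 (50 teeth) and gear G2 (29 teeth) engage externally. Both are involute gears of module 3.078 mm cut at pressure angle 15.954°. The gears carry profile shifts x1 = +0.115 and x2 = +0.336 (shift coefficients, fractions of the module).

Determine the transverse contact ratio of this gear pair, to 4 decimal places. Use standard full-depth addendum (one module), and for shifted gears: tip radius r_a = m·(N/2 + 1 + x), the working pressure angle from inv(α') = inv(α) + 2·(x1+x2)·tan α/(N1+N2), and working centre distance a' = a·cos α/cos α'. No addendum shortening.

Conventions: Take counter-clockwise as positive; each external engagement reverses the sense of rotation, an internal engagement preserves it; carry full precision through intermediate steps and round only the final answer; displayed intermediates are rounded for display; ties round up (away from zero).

1.7901

class = single-mesh tooth geometry [involute pair 50T × 29T, m = 3.078]
base radii: r_b1 = 73.986092, r_b2 = 42.911934
tip radii: r_a1 = 80.381970, r_a2 = 48.743208
inv(α') = inv(15.954°) + 2·(+0.115+0.336)·tan α/(50+29) = 0.01069095  ⇒  α' = 17.96221°
a' = a·cos α / cos α' = 121.5810·cos 15.954°/cos 17.96221° = 122.887549
action lengths: √(r_a1²−r_b1²) = 31.421636, √(r_a2²−r_b2²) = 23.118527
base pitch p_b = π·m·cos α = 9.297367
CR = (31.421636 + 23.118527 − 122.887549·sin 17.96221°)/9.297367 = 1.790068
contact ratio ≈ 1.7901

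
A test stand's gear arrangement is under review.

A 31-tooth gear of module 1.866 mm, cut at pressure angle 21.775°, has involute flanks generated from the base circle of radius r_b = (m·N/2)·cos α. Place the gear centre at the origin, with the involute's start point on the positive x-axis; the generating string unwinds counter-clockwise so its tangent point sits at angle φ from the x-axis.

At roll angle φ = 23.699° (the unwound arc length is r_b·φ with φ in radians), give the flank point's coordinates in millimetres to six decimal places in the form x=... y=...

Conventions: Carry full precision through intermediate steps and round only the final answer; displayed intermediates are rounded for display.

single-mesh involute tooth geometry (31T wheel at module 1.866)
pitch radius r_p = m·N/2 = 1.866·31/2 = 28.923000
base radius r_b = r_p·cos α = 28.923000·cos 21.775° = 26.859280
roll angle φ = 23.699° = 0.41362558 rad
x = r_b·(cos φ + φ·sin φ) = 29.059562
y = r_b·(sin φ − φ·cos φ) = 0.622797

x=29.059562 y=0.622797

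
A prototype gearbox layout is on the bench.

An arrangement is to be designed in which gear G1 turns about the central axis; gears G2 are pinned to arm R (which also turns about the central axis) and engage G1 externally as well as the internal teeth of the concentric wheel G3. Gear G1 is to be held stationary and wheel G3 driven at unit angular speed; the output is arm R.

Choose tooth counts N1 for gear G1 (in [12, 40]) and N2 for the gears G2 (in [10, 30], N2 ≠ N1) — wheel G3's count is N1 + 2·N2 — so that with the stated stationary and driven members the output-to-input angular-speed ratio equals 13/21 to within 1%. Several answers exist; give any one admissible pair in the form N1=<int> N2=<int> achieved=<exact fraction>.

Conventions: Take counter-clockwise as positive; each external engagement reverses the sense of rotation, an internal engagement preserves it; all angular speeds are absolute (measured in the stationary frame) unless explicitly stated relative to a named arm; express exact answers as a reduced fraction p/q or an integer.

planetary set to be sized for 13/21 (Willis relation)
Willis with ω_sun = 0: ω_arm/ω_ring = N3/(N1+N3); set equal to 13/21  ⇒  N3/N1 = (13/21)/(1 − 13/21) = 13/8
N3 = N1 + 2·N2  ⇒  N2/N1 = (N3/N1 − 1)/2 = (13/8 − 1)/2 = 5/16
smallest multiple with N1 ≥ 12 and N2 ≥ 10: k = 2  ⇒  N1 = 2·16 = 32, N2 = 2·5 = 10 (N1 ≤ 40, N2 ≤ 30, N2 ≠ N1 ✓), N3 = 32 + 2·10 = 52
check: N3/(N1+N3) with N1 = 32, N3 = 52 gives 13/21; |achieved − target| = 0 ≤ 13/2100 ✓

N1=32 N2=10 achieved=13/21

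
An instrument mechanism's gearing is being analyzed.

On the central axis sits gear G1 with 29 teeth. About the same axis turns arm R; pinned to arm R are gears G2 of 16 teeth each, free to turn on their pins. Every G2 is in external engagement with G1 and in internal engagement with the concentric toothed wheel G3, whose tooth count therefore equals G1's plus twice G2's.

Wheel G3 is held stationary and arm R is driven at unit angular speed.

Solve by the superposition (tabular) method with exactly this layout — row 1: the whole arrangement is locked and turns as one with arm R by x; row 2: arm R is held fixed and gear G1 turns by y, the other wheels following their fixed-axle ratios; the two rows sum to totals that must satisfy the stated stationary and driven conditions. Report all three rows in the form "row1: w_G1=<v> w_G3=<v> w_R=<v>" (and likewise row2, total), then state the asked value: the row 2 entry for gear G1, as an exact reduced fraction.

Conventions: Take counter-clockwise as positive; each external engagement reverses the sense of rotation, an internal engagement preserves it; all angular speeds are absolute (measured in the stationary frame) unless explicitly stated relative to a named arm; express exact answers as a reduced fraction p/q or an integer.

row1: w_G1=1 w_G3=1 w_R=1
row2: w_G1=61/29 w_G3=-1 w_R=0
total: w_G1=90/29 w_G3=0 w_R=1
asked value: 61/29

class = planetary set [G3 = 29+2·16 = 61; Willis about the carrier]
row 1: whole set turns with the arm by x
row 2 (arm held, sun turns y): ω_ring = −(29/61)·y, ω_arm = 0
boundary: total ω_ring = x − (29/61)·y = 0 and total ω_arm = x = 1  ⇒  y = 61/29, x = 1
row 2 ring = −(29/61)·61/29 = -1
totals (row 1 + row 2): sun 1 + 61/29 = 90/29, ring 1 + (-1) = 0, arm 1 + 0 = 1
asked cell (row2, sun) = 61/29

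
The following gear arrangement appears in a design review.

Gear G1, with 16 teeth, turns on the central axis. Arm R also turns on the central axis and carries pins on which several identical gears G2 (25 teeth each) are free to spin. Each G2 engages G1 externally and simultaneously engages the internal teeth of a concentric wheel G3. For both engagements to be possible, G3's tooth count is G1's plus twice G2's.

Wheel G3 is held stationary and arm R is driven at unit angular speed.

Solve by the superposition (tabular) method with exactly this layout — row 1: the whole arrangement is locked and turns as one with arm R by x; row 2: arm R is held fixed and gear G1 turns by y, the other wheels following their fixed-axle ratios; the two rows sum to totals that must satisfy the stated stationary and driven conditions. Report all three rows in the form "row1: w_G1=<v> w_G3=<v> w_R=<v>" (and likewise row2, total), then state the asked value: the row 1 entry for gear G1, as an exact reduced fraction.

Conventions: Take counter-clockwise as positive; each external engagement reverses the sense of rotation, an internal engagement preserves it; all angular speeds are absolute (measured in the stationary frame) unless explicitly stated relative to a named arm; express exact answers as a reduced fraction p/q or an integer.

class = planetary set [G3 = 16+2·25 = 66; Willis about the carrier]
row 1 (train locked, turned with arm): all members turn x
row 2 (arm held, sun turns y): ω_ring = −(16/66)·y, ω_arm = 0
boundary: total ω_ring = x − (16/66)·y = 0 and total ω_arm = x = 1  ⇒  y = 33/8, x = 1
row 2 ring = −(16/66)·33/8 = -1
totals (row 1 + row 2): sun 1 + 33/8 = 41/8, ring 1 + (-1) = 0, arm 1 + 0 = 1
asked cell (row1, sun) = 1

row1: w_G1=1 w_G3=1 w_R=1
row2: w_G1=33/8 w_G3=-1 w_R=0
total: w_G1=41/8 w_G3=0 w_R=1
asked value: 1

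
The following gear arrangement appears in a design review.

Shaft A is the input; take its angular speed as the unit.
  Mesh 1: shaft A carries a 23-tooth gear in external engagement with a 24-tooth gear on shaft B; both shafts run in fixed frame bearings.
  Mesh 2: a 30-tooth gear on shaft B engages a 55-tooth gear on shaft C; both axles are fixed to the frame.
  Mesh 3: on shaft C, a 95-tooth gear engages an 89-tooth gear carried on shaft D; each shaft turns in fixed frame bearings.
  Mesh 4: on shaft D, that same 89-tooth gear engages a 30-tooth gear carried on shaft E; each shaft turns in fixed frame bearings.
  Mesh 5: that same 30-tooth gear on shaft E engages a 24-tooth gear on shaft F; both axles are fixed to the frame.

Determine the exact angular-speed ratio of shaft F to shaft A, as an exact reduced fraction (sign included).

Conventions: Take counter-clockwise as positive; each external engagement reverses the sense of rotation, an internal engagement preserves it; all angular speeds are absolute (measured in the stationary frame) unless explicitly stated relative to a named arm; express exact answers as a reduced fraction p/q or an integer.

-2185/1056

class = fixed-axis compound train [5 meshes; 5 ratios multiply, 5 sense flips]
mesh 1 [23T→24T]: running ratio 23/24, sense −
mesh 2 [30T→55T]: running ratio 23/44, sense +
mesh 3 [95T→89T]: running ratio 2185/3916, sense −
mesh 4 [89T→30T]: running ratio 437/264, sense +
mesh 5 [30T→24T]: running ratio 2185/1056, sense −
ω_out/ω_in = -2185/1056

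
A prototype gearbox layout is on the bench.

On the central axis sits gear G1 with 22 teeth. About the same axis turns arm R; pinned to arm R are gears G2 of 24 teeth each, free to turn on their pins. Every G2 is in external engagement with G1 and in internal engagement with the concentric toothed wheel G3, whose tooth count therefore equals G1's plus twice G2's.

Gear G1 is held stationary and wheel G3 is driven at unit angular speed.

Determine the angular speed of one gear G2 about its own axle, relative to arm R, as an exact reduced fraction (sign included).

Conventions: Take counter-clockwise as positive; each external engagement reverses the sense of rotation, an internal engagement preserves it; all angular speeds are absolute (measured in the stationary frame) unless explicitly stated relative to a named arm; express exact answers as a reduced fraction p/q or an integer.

recognized (axles ride arm R): planetary set, 22/24/70 teeth
ring teeth: 22 + 2·24 = 70
22(ω_sun−ω_arm) = −70(ω_ring−ω_arm),  ω_sun = 0, ω_ring = 1
22(0−ω_arm) = −70(1−ω_arm)  ⇒  92·ω_arm = 70  ⇒  ω_arm = 35/46
sun–planet mesh: 22·(0−35/46) = −24·(ω_p−ω_arm)  ⇒  ω_p−ω_arm = 385/552
exact speed ratio = 385/552

385/552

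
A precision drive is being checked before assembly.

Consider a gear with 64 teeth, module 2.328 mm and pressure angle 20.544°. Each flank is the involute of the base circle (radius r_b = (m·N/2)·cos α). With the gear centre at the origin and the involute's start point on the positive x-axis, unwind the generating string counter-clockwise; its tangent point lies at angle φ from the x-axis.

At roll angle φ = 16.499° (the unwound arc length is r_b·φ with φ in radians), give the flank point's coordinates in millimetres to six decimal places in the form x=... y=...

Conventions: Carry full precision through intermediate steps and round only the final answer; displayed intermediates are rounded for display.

recognized (one wheel, involute flank): single-mesh tooth geometry, m = 2.328, N = 64
pitch radius r_p = m·N/2 = 2.328·64/2 = 74.496000
base radius r_b = r_p·cos α = 74.496000·cos 20.544° = 69.758276
roll angle φ = 16.499° = 0.28796187 rad
x = r_b·(cos φ + φ·sin φ) = 72.590843
y = r_b·(sin φ − φ·cos φ) = 0.550648

x=72.590843 y=0.550648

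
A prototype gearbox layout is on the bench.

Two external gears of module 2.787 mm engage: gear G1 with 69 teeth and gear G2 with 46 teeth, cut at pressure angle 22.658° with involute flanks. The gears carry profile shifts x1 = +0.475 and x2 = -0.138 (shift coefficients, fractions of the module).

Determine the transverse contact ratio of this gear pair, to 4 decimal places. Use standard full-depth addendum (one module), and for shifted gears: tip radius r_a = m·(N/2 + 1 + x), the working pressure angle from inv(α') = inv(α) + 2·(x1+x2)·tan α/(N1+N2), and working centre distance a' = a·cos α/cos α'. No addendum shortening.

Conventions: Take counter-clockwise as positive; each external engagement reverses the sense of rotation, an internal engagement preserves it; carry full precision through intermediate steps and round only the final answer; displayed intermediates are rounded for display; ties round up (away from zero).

1.6064

recognized (one external pair, fixed centres): single-mesh tooth geometry, m = 2.787, N1 = 69, N2 = 46
base radii: r_b1 = 88.730597, r_b2 = 59.153731
tip radii: r_a1 = 100.262325, r_a2 = 66.503394
inv(α') = inv(22.658°) + 2·(+0.475-0.138)·tan α/(69+46) = 0.02443792  ⇒  α' = 23.43248°
a' = a·cos α / cos α' = 160.2525·cos 22.658°/cos 23.43248° = 161.176677
action lengths: √(r_a1²−r_b1²) = 46.684205, √(r_a2²−r_b2²) = 30.389760
base pitch p_b = π·m·cos α = 8.079866
CR = (46.684205 + 30.389760 − 161.176677·sin 23.43248°)/8.079866 = 1.606356
contact ratio ≈ 1.6064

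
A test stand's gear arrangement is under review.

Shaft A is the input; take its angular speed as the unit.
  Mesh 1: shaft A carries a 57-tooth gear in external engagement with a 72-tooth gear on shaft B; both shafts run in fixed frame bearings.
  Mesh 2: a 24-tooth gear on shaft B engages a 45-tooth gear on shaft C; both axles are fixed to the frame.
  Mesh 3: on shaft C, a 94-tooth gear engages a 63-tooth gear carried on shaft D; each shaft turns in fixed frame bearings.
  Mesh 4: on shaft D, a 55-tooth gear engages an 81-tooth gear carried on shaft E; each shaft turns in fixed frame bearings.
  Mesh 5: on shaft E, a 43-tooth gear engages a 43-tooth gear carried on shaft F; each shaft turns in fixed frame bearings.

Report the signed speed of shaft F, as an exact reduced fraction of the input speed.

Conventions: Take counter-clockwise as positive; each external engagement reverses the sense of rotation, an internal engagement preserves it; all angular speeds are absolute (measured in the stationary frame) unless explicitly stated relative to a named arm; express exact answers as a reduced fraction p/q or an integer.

-19646/45927

5-mesh fixed-axis compound train (all bearings frame-fixed)
mesh 1 [57T→72T]: |ω|/ω_in = 1×57/72 = 19/24, sense flips to −
mesh 2 [24T→45T]: |ω|/ω_in = (19/24)×24/45 = 19/45, sense flips to +
mesh 3 [94T→63T]: |ω|/ω_in = (19/45)×94/63 = 1786/2835, sense flips to −
mesh 4 [55T→81T]: |ω|/ω_in = (1786/2835)×55/81 = 19646/45927, sense flips to +
mesh 5 [43T→43T]: |ω|/ω_in = (19646/45927)×43/43 = 19646/45927, sense flips to −
signed output speed (× input speed) = -19646/45927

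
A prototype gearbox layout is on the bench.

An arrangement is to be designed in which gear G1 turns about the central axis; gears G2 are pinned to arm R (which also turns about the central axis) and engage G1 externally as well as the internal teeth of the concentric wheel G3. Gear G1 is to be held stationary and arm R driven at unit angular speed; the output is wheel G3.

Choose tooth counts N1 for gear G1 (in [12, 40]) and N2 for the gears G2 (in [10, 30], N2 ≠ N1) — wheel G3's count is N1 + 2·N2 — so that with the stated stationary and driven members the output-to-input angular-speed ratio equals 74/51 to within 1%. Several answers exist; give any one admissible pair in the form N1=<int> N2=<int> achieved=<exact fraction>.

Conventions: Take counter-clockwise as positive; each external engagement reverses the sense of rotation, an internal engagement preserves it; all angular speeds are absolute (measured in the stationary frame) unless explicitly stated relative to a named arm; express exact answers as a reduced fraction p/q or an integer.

N1=23 N2=14 achieved=74/51

planetary set to be sized for 74/51 (Willis relation)
Willis with ω_sun = 0: ω_ring/ω_arm = (N1+N3)/N3; set equal to 74/51  ⇒  N3/N1 = 1/(74/51 − 1) = 51/23
N3 = N1 + 2·N2  ⇒  N2/N1 = (N3/N1 − 1)/2 = (51/23 − 1)/2 = 14/23
smallest multiple with N1 ≥ 12 and N2 ≥ 10: k = 1  ⇒  N1 = 1·23 = 23, N2 = 1·14 = 14 (N1 ≤ 40, N2 ≤ 30, N2 ≠ N1 ✓), N3 = 23 + 2·14 = 51
check: (N1+N3)/N3 with N1 = 23, N3 = 51 gives 74/51; |achieved − target| = 0 ≤ 37/2550 ✓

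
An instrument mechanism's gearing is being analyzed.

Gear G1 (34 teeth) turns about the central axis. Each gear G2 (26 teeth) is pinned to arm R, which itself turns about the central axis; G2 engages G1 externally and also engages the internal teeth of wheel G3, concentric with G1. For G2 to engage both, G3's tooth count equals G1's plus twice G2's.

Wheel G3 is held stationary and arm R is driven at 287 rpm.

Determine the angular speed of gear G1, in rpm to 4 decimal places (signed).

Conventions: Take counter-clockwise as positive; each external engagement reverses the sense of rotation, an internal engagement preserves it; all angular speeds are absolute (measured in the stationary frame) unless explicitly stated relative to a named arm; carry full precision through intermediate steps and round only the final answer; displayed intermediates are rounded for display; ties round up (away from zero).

+1012.9412 rpm

topology: planetary set — G1 34T / G2 26T / G3 86T, arm = carrier (Willis)
normalise by the input: solve with ω_arm = 1, then scale by 287 rpm
ring teeth: 34 + 2·26 = 86
34(ω_sun−ω_arm) = −86(ω_ring−ω_arm),  ω_ring = 0, ω_arm = 1
ω_sun = 1 − (86/34)(0−1) = 60/17
scale: ω_sun = 60/17 × 287 rpm = +1012.9412 rpm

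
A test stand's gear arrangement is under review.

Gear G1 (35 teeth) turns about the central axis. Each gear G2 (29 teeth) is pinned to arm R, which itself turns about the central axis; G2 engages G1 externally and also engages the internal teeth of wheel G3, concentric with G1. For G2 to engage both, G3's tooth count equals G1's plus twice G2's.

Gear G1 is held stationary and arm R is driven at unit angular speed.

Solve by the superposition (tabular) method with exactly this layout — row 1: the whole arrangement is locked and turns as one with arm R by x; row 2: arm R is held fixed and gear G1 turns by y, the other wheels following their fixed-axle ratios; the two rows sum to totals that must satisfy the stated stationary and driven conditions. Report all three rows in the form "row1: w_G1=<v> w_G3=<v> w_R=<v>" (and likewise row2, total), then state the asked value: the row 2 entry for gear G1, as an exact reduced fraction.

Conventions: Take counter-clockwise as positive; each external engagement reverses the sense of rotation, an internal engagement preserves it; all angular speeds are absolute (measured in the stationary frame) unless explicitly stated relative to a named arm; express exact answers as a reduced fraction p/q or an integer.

topology: planetary set — G1 35T / G2 29T / G3 93T, arm = carrier (Willis)
row 1 (train locked, turned with arm): all members turn x
row 2 (arm held, sun turns y): ω_ring = −(35/93)·y, ω_arm = 0
boundary: total ω_sun = x + y = 0 and total ω_arm = x = 1  ⇒  y = -1, x = 1
row 2 ring = −(35/93)·(-1) = 35/93
totals (row 1 + row 2): sun 1 + (-1) = 0, ring 1 + 35/93 = 128/93, arm 1 + 0 = 1
asked cell (row2, sun) = -1

row1: w_G1=1 w_G3=1 w_R=1
row2: w_G1=-1 w_G3=35/93 w_R=0
total: w_G1=0 w_G3=128/93 w_R=1
asked value: -1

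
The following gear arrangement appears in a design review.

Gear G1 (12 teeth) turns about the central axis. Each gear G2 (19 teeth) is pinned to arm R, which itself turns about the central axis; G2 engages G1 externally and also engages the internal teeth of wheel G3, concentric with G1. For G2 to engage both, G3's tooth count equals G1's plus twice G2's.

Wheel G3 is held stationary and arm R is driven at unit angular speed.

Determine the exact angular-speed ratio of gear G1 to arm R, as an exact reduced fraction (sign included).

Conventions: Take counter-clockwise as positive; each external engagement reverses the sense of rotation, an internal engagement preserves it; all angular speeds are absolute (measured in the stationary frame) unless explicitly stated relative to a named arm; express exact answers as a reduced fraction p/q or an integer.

class = planetary set [G3 = 12+2·19 = 50; Willis about the carrier]
ring teeth: 12 + 2·19 = 50
12(ω_sun−ω_arm) = −50(ω_ring−ω_arm),  ω_ring = 0, ω_arm = 1
ω_sun = 1 − (50/12)(0−1) = 31/6
ω_out/ω_in = 31/6

31/6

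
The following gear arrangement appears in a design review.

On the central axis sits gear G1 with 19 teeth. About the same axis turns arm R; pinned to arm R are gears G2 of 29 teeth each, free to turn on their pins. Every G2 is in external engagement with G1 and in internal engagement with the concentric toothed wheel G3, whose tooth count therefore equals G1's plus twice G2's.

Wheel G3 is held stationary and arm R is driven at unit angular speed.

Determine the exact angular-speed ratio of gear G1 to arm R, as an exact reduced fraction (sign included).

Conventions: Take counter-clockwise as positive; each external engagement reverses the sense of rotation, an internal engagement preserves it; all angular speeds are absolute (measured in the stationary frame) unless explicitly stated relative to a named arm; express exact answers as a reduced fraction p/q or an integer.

96/19

recognized (axles ride arm R): planetary set, 19/29/77 teeth
ring teeth: 19 + 2·29 = 77
19(ω_sun−ω_arm) = −77(ω_ring−ω_arm),  ω_ring = 0, ω_arm = 1
ω_sun = 1 − (77/19)(0−1) = 96/19
ω_out/ω_in = 96/19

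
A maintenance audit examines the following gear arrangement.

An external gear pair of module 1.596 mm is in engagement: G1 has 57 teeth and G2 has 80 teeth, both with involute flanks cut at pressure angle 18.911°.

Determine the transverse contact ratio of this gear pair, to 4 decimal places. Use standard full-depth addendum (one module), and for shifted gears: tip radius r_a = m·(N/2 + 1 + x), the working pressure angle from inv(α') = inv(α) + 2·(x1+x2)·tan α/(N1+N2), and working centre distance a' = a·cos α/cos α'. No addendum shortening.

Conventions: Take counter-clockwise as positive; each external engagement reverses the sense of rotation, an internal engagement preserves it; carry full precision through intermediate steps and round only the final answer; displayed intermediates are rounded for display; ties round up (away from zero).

1.8683

single-mesh involute tooth geometry (57T engaging 80T at module 1.596)
base radii: r_b1 = 43.030809, r_b2 = 60.394118
tip radii: r_a1 = 47.082000, r_a2 = 65.436000
no profile shift: α' = α, a' = a
action lengths: √(r_a1²−r_b1²) = 19.106653, √(r_a2²−r_b2²) = 25.187707
base pitch p_b = π·m·cos α = 4.743343
CR = (19.106653 + 25.187707 − 109.326000·sin 18.91100°)/4.743343 = 1.868283
contact ratio ≈ 1.8683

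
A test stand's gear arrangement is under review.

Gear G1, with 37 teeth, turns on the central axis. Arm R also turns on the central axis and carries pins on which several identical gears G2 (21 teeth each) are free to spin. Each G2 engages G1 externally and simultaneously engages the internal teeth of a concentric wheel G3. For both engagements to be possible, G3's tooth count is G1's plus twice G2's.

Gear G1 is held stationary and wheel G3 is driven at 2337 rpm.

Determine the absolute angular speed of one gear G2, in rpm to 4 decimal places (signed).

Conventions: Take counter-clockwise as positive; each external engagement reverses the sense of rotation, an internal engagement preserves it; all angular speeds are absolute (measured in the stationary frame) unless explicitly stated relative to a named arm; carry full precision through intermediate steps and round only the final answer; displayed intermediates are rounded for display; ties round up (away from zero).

+4395.7857 rpm

topology: planetary set — G1 37T / G2 21T / G3 79T, arm = carrier (Willis)
normalise by the input: solve with ω_ring = 1, then scale by 2337 rpm
ring teeth: 37 + 2·21 = 79
37(ω_sun−ω_arm) = −79(ω_ring−ω_arm),  ω_sun = 0, ω_ring = 1
37(0−ω_arm) = −79(1−ω_arm)  ⇒  116·ω_arm = 79  ⇒  ω_arm = 79/116
sun–planet mesh: 37·(0−79/116) = −21·(ω_p−ω_arm)  ⇒  ω_p−ω_arm = 2923/2436
ω_p = 79/116 + 2923/2436 = 79/42
scale: ω_p = 79/42 × 2337 rpm = +4395.7857 rpm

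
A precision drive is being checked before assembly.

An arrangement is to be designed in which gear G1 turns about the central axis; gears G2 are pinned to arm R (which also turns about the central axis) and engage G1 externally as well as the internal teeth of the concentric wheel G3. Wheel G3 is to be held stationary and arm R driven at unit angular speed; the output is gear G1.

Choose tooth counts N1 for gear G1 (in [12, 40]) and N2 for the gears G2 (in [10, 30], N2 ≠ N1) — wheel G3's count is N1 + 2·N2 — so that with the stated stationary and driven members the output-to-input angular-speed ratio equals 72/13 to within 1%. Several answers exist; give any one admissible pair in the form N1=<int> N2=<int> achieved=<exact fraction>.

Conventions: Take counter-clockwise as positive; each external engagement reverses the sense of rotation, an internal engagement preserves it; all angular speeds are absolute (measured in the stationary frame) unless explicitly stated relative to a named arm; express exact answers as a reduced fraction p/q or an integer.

N1=13 N2=23 achieved=72/13

design class (target 72/13): planetary set
Willis with ω_ring = 0: ω_sun/ω_arm = (N1+N3)/N1; set equal to 72/13  ⇒  N3/N1 = 72/13 − 1 = 59/13
N3 = N1 + 2·N2  ⇒  N2/N1 = (N3/N1 − 1)/2 = (59/13 − 1)/2 = 23/13
smallest multiple with N1 ≥ 12 and N2 ≥ 10: k = 1  ⇒  N1 = 1·13 = 13, N2 = 1·23 = 23 (N1 ≤ 40, N2 ≤ 30, N2 ≠ N1 ✓), N3 = 13 + 2·23 = 59
check: (N1+N3)/N1 with N1 = 13, N3 = 59 gives 72/13; |achieved − target| = 0 ≤ 18/325 ✓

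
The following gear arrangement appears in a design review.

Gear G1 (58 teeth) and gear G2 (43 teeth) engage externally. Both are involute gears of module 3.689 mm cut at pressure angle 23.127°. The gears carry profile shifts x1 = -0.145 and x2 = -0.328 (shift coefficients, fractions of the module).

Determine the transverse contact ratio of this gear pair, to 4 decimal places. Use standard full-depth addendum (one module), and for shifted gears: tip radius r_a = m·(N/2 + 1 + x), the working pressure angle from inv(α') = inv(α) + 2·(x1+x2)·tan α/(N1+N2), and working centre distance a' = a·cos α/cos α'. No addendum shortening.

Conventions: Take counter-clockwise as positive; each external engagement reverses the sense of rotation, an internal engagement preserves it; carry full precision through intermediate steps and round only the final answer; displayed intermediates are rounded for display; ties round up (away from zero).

single-mesh involute tooth geometry (58T engaging 43T at module 3.689)
base radii: r_b1 = 98.383634, r_b2 = 72.939590
tip radii: r_a1 = 110.135095, r_a2 = 81.792508
inv(α') = inv(23.127°) + 2·(-0.145-0.328)·tan α/(58+43) = 0.01945064  ⇒  α' = 21.78600°
a' = a·cos α / cos α' = 186.2945·cos 23.127°/cos 21.78600° = 184.500923
action lengths: √(r_a1²−r_b1²) = 49.501513, √(r_a2²−r_b2²) = 37.011222
base pitch p_b = π·m·cos α = 10.657976
CR = (49.501513 + 37.011222 − 184.500923·sin 21.78600°)/10.657976 = 1.692336
contact ratio ≈ 1.6923

1.6923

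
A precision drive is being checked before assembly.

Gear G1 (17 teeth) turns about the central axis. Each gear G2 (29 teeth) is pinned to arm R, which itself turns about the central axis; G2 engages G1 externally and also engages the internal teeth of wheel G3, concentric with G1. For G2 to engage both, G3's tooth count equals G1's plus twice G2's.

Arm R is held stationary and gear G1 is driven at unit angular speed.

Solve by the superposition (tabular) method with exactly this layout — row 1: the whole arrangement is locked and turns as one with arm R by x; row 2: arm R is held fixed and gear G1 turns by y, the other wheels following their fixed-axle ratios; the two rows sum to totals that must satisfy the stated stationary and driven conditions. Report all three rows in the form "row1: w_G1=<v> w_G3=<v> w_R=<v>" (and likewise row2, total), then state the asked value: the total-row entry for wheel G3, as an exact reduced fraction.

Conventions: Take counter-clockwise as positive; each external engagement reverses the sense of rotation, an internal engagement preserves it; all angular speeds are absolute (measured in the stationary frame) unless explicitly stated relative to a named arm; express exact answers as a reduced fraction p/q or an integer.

row1: w_G1=0 w_G3=0 w_R=0
row2: w_G1=1 w_G3=-17/75 w_R=0
total: w_G1=1 w_G3=-17/75 w_R=0
asked value: -17/75

class = planetary set [G3 = 17+2·29 = 75; Willis about the carrier]
row 1 (train locked, turned with arm): all members turn x
row 2: sun turns y, ring = −(17/75)·y, arm 0
boundary: total ω_arm = x = 0 and total ω_sun = x + y = 1  ⇒  y = 1, x = 0
row 2 ring = −(17/75)·1 = -17/75
totals (row 1 + row 2): sun 0 + 1 = 1, ring 0 + (-17/75) = -17/75, arm 0 + 0 = 0
asked cell (total, ring) = -17/75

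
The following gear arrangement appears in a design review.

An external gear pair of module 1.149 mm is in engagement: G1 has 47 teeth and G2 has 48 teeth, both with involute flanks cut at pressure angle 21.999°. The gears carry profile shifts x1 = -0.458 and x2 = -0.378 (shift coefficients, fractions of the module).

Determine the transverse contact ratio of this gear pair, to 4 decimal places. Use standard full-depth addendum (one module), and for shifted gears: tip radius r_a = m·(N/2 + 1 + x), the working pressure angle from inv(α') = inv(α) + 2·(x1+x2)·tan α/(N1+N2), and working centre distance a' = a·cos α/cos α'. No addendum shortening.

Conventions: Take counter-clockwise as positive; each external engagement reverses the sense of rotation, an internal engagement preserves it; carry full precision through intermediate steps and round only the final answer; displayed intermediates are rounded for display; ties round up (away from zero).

recognized (one external pair, fixed centres): single-mesh tooth geometry, m = 1.149, N1 = 47, N2 = 48
base radii: r_b1 = 25.035531, r_b2 = 25.568202
tip radii: r_a1 = 27.624258, r_a2 = 28.290678
inv(α') = inv(21.999°) + 2·(-0.458-0.378)·tan α/(47+48) = 0.01294044  ⇒  α' = 19.10825°
a' = a·cos α / cos α' = 54.5775·cos 21.999°/cos 19.10825° = 53.554491
action lengths: √(r_a1²−r_b1²) = 11.675693, √(r_a2²−r_b2²) = 12.109067
base pitch p_b = π·m·cos α = 3.346870
CR = (11.675693 + 12.109067 − 53.554491·sin 19.10825°)/3.346870 = 1.868457
contact ratio ≈ 1.8685

1.8685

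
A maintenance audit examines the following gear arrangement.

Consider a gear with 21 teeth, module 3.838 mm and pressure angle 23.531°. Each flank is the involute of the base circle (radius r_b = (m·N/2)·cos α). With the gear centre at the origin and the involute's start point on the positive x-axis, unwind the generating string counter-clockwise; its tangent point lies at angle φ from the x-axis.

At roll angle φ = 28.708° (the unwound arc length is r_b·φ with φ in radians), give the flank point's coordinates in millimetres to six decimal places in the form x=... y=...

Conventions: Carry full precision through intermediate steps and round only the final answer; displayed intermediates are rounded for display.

topology: single-mesh involute geometry — m = 3.838, N = 21
pitch radius r_p = m·N/2 = 3.838·21/2 = 40.299000
base radius r_b = r_p·cos α = 40.299000·cos 23.531° = 36.947904
roll angle φ = 28.708° = 0.50104912 rad
x = r_b·(cos φ + φ·sin φ) = 41.298743
y = r_b·(sin φ − φ·cos φ) = 1.510661

x=41.298743 y=1.510661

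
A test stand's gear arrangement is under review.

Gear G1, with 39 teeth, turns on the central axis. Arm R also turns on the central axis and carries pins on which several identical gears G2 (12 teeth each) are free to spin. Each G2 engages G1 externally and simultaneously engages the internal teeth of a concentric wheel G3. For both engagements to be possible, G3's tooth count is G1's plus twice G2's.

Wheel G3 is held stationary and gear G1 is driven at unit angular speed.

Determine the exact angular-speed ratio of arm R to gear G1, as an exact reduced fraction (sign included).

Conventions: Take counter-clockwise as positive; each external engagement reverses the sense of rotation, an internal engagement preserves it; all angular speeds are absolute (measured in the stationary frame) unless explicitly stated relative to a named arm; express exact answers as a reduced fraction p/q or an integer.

13/34

topology: planetary set — G1 39T / G2 12T / G3 63T, arm = carrier (Willis)
ring teeth: 39 + 2·12 = 63
39(ω_sun−ω_arm) = −63(ω_ring−ω_arm),  ω_ring = 0, ω_sun = 1
39(1−ω_arm) = −63(0−ω_arm)  ⇒  102·ω_arm = 39  ⇒  ω_arm = 13/34
ω_out/ω_in = 13/34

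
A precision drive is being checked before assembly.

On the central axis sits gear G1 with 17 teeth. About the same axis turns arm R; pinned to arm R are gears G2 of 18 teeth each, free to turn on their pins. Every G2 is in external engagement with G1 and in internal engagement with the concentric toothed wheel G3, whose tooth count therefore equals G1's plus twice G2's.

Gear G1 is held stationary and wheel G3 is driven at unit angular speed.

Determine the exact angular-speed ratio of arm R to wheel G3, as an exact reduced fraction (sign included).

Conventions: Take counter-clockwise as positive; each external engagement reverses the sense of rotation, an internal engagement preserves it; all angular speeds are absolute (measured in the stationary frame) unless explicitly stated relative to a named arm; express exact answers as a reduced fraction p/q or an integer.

53/70

recognized (axles ride arm R): planetary set, 17/18/53 teeth
ring teeth: 17 + 2·18 = 53
17(ω_sun−ω_arm) = −53(ω_ring−ω_arm),  ω_sun = 0, ω_ring = 1
17(0−ω_arm) = −53(1−ω_arm)  ⇒  70·ω_arm = 53  ⇒  ω_arm = 53/70
ω_out/ω_in = 53/70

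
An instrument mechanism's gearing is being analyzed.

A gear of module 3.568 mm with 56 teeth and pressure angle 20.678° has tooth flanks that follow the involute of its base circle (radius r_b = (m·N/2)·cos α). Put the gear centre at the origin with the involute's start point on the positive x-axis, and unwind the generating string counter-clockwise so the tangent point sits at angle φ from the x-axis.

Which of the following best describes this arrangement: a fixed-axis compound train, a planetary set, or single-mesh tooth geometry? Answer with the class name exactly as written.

single-mesh tooth geometry

topology: single-mesh involute geometry — m = 3.568, N = 56
classification: single-mesh tooth geometry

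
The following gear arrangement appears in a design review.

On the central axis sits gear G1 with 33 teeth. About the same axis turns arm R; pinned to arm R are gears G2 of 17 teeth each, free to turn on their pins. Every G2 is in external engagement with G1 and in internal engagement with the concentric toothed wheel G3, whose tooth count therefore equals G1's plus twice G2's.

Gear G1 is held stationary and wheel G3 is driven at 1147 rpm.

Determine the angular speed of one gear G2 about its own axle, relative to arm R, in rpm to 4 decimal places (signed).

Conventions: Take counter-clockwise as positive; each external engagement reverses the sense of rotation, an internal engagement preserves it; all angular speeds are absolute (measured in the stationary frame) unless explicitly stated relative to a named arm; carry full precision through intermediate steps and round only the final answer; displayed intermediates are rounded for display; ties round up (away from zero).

+1491.7747 rpm

recognized (axles ride arm R): planetary set, 33/17/67 teeth
normalise by the input: solve with ω_ring = 1, then scale by 1147 rpm
ring teeth: 33 + 2·17 = 67
33(ω_sun−ω_arm) = −67(ω_ring−ω_arm),  ω_sun = 0, ω_ring = 1
33(0−ω_arm) = −67(1−ω_arm)  ⇒  100·ω_arm = 67  ⇒  ω_arm = 67/100
sun–planet mesh: 33·(0−67/100) = −17·(ω_p−ω_arm)  ⇒  ω_p−ω_arm = 2211/1700
scale: ω_p−ω_arm = 2211/1700 × 1147 rpm = +1491.7747 rpm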